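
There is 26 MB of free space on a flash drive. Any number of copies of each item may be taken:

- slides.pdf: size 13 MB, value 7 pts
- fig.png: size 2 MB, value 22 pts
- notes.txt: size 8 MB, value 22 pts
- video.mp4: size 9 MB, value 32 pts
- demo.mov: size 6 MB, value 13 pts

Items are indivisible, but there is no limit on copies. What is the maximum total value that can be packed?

286 pts

Best value-per-unit is fig.png at 22/2, and filling with it alone uses size 13×2=26. No mix of the others beats 13×22 = 286.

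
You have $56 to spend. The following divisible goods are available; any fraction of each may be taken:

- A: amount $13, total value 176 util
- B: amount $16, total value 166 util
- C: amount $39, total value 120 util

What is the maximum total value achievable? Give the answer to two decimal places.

425.08

Take in order of value per unit:
- A (176/13 per unit): all 13 → value 176, running total 176.00
- B (166/16 per unit): all 16 → value 166, running total 342.00
- C (120/39 per unit): 27 of 39 → value 27×120/39 = 83.0769, running total 425.08
Total 425.08.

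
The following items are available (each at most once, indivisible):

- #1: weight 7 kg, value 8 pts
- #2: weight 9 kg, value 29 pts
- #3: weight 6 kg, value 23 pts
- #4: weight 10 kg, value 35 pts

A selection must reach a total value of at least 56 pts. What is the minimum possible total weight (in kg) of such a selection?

Subsets with value ≥ 56, sorted by total weight:
- #3+#4: weight 16, value 58
- #2+#4: weight 19, value 64
- #1+#2+#3: weight 22, value 60
- #1+#3+#4: weight 23, value 66
Minimum weight: 16 kg.

16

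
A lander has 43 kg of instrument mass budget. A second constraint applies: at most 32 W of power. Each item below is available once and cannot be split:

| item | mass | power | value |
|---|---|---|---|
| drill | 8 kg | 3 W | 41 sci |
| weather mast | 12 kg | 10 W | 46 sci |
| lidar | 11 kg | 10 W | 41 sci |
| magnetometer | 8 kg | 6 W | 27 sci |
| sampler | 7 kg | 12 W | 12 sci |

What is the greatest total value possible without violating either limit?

Feasible sets respecting both limits:
- drill+weather mast+lidar+magnetometer: mass 39, power 29, value 155
- drill+weather mast+lidar: mass 31, power 23, value 128
- drill+weather mast+magnetometer+sampler: mass 35, power 31, value 126
Best: 155 sci.

155 sci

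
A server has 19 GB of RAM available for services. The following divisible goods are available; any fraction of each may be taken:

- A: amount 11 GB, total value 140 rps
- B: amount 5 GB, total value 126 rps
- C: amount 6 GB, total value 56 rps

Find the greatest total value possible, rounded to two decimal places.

Take in order of value per unit:
- B (126/5 per unit): all 5 → value 126, running total 126.00
- A (140/11 per unit): all 11 → value 140, running total 266.00
- C (56/6 per unit): 3 of 6 → value 3×56/6 = 28.0000, running total 294.00
Total 294.00.

294.00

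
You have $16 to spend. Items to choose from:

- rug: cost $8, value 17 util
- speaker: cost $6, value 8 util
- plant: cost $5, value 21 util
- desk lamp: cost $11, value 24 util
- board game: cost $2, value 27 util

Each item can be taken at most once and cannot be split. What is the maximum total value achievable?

65 util

Check high-value combinations within $16:
- rug+plant+board game: cost 8+5+2=15, value 17+21+27=65
- speaker+plant+board game: cost 6+5+2=13, value 8+21+27=56
- rug+speaker+board game: cost 8+6+2=16, value 17+8+27=52
- desk lamp+board game: cost 11+2=13, value 24+27=51
- plant+board game: cost 5+2=7, value 21+27=48
Best: 65 util.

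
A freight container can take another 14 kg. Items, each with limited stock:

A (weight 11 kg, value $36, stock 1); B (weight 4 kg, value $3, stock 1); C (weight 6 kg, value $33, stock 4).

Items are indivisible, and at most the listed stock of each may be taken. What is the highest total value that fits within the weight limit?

Top feasible selections:
- 2×C: weight 12, value 66
- 1×B + 1×C: weight 10, value 36
- 1×A: weight 11, value 36
- 1×C: weight 6, value 33
Best: $66.

$66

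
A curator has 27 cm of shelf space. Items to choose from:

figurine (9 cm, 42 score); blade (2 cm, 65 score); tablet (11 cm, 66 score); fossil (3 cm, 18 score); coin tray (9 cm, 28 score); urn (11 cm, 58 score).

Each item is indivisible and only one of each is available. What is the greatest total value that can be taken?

207 score

Check high-value combinations within 27 cm:
- blade+tablet+fossil+urn: length 2+11+3+11=27, value 65+66+18+58=207
- figurine+blade+tablet+fossil: length 9+2+11+3=25, value 42+65+66+18=191
- blade+tablet+urn: length 2+11+11=24, value 65+66+58=189
- figurine+blade+fossil+urn: length 9+2+3+11=25, value 42+65+18+58=183
- blade+tablet+fossil+coin tray: length 2+11+3+9=25, value 65+66+18+28=177
Best: 207 score.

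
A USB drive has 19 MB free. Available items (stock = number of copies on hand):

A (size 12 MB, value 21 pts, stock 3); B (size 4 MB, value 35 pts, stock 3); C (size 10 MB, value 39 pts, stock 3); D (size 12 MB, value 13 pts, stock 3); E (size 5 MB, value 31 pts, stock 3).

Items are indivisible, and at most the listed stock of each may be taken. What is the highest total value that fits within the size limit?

136 pts

Best selections within size 19 and stock limits:
- 3×B + 1×E: size 17, value 136
- 2×B + 2×E: size 18, value 132
- 1×B + 3×E: size 19, value 128
Best: 136 pts.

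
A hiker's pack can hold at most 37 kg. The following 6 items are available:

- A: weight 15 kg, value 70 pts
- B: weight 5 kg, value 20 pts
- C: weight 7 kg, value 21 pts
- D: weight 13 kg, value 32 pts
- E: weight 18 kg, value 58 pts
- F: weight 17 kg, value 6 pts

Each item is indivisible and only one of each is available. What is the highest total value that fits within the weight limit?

Check high-value combinations within 37 kg:
- A+E: weight 15+18=33, value 70+58=128
- A+C+D: weight 15+7+13=35, value 70+21+32=123
- A+B+D: weight 15+5+13=33, value 70+20+32=122
- A+B+C: weight 15+5+7=27, value 70+20+21=111
- B+D+E: weight 5+13+18=36, value 20+32+58=110
Best: 128 pts.

128 pts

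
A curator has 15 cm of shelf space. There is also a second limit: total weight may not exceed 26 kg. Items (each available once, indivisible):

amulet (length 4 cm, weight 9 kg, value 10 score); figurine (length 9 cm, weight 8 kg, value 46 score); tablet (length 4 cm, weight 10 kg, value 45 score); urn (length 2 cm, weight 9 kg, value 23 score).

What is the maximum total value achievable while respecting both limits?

91 score

Feasible sets respecting both limits:
- figurine+tablet: length 13, weight 18, value 91
- amulet+figurine+urn: length 15, weight 26, value 79
- figurine+urn: length 11, weight 17, value 69
- tablet+urn: length 6, weight 19, value 68
Best: 91 score.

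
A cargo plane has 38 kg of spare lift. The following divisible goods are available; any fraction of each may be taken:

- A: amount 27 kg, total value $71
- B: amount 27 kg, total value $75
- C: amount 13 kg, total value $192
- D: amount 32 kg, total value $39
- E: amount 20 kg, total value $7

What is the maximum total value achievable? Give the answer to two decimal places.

Take in order of value per unit:
- C (192/13 per unit): all 13 → value 192, running total 192.00
- B (75/27 per unit): 25 of 27 → value 25×75/27 = 69.4444, running total 261.44
Total 261.44.

261.44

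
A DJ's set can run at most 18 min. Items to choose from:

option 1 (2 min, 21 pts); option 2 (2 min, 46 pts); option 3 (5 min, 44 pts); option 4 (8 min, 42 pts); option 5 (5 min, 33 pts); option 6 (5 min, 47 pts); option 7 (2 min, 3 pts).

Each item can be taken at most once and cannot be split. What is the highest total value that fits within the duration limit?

Check high-value combinations within 18 min:
- option 2+option 3+option 5+option 6: duration 2+5+5+5=17, value 46+44+33+47=170
- option 1+option 2+option 3+option 6+option 7: duration 2+2+5+5+2=16, value 21+46+44+47+3=161
- option 1+option 2+option 3+option 6: duration 2+2+5+5=14, value 21+46+44+47=158
Best: 170 pts.

170 pts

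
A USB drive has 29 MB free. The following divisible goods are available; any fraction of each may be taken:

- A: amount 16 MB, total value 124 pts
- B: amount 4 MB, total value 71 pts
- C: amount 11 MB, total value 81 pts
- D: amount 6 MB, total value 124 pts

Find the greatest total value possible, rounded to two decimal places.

341.09

Take in order of value per unit:
- D (124/6 per unit): all 6 → value 124, running total 124.00
- B (71/4 per unit): all 4 → value 71, running total 195.00
- A (124/16 per unit): all 16 → value 124, running total 319.00
- C (81/11 per unit): 3 of 11 → value 3×81/11 = 22.0909, running total 341.09
Total 341.09.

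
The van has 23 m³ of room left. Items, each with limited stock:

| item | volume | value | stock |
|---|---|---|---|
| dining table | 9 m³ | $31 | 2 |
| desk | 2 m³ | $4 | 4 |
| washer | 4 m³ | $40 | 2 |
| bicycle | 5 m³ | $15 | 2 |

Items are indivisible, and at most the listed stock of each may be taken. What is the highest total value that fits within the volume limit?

Best selections within volume 23 and stock limits:
- 1×dining table + 2×washer + 1×bicycle: volume 22, value 126
- 1×dining table + 3×desk + 2×washer: volume 23, value 123
- 1×dining table + 2×desk + 2×washer: volume 21, value 119
Best: $126.

$126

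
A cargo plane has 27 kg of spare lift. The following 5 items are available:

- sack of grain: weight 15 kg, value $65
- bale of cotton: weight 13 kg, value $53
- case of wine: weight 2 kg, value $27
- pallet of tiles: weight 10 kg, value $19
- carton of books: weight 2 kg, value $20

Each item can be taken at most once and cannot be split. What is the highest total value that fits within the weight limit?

$119

Check high-value combinations within 27 kg:
- bale of cotton+case of wine+pallet of tiles+carton of books: weight 13+2+10+2=27, value 53+27+19+20=119
- sack of grain+case of wine+carton of books: weight 15+2+2=19, value 65+27+20=112
- sack of grain+case of wine+pallet of tiles: weight 15+2+10=27, value 65+27+19=111
- sack of grain+pallet of tiles+carton of books: weight 15+10+2=27, value 65+19+20=104
Best: $119.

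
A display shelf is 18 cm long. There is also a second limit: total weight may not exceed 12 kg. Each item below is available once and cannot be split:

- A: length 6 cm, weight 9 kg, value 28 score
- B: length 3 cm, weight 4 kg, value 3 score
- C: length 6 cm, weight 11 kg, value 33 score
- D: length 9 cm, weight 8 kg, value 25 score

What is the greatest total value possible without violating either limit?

33 score

Feasible sets respecting both limits:
- C: length 6, weight 11, value 33
- A: length 6, weight 9, value 28
- B+D: length 12, weight 12, value 28
Best: 33 score.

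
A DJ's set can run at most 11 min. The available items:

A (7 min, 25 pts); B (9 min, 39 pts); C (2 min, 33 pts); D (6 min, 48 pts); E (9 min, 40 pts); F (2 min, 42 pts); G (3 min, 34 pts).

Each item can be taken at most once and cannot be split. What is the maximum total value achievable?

This is a 0/1 knapsack; check combinations near the capacity.
- D+F+G: duration 6+2+3=11, value 48+42+34=124
- C+D+F: duration 2+6+2=10, value 33+48+42=123
- C+D+G: duration 2+6+3=11, value 33+48+34=115
Best: 124 pts.

124 pts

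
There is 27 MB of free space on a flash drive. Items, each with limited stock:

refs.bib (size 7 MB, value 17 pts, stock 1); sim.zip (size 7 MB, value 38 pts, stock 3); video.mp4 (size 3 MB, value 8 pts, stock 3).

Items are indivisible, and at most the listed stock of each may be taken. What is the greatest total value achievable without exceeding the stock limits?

Best selections within size 27 and stock limits:
- 3×sim.zip + 2×video.mp4: size 27, value 130
- 3×sim.zip + 1×video.mp4: size 24, value 122
Best: 130 pts.

130 pts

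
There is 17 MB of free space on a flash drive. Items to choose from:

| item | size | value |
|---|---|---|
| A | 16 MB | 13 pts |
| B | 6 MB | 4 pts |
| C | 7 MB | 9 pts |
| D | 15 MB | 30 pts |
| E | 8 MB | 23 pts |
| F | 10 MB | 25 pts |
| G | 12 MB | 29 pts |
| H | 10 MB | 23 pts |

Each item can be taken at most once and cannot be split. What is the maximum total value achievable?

Check high-value combinations within 17 MB:
- C+F: size 7+10=17, value 9+25=34
- C+E: size 7+8=15, value 9+23=32
- C+H: size 7+10=17, value 9+23=32
- D: size 15, value 30
Best: 34 pts.

34 pts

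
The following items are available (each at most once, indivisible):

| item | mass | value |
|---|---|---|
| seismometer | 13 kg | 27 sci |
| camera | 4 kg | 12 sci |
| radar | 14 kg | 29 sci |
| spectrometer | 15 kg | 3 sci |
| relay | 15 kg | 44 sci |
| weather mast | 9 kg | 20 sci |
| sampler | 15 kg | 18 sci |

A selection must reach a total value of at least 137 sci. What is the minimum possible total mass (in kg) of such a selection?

Subsets with value ≥ 137, sorted by total mass:
- seismometer+radar+relay+weather mast+sampler: mass 66, value 138
- seismometer+camera+radar+relay+weather mast+sampler: mass 70, value 150
Minimum mass: 66 kg.

66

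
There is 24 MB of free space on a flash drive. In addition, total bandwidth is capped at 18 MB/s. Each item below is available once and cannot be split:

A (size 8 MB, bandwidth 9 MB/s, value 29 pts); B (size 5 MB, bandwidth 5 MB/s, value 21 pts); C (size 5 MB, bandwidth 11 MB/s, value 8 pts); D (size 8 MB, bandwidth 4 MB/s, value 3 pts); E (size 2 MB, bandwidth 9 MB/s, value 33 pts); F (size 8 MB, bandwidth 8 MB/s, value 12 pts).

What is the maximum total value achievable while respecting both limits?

Feasible sets respecting both limits:
- A+E: size 10, bandwidth 18, value 62
- B+D+E: size 15, bandwidth 18, value 57
- B+E: size 7, bandwidth 14, value 54
- A+B+D: size 21, bandwidth 18, value 53
Best: 62 pts.

62 pts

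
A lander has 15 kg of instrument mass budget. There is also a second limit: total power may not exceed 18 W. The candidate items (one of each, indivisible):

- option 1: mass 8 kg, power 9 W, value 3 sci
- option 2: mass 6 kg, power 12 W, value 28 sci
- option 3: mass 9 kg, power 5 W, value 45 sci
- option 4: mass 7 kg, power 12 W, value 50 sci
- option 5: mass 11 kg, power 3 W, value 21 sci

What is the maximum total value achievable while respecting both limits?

73 sci

Feasible sets respecting both limits:
- option 2+option 3: mass 15, power 17, value 73
- option 4: mass 7, power 12, value 50
- option 3: mass 9, power 5, value 45
Best: 73 sci.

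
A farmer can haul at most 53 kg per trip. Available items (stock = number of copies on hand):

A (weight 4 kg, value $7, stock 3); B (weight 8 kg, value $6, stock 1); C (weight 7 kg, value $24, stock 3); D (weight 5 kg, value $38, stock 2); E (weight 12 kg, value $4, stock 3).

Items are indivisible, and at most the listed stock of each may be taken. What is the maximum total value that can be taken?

$175

Top feasible selections:
- 3×A + 1×B + 3×C + 2×D: weight 51, value 175
- 3×A + 3×C + 2×D: weight 43, value 169
- 2×A + 1×B + 3×C + 2×D: weight 47, value 168
- 2×A + 3×C + 2×D + 1×E: weight 51, value 166
Best: $175.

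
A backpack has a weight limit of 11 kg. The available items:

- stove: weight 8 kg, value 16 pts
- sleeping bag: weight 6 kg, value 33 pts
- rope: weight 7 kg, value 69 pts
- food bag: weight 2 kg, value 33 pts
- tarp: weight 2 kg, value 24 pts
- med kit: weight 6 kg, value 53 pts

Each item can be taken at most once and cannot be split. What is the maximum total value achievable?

126 pts

Check high-value combinations within 11 kg:
- rope+food bag+tarp: weight 7+2+2=11, value 69+33+24=126
- food bag+tarp+med kit: weight 2+2+6=10, value 33+24+53=110
- rope+food bag: weight 7+2=9, value 69+33=102
- rope+tarp: weight 7+2=9, value 69+24=93
Best: 126 pts.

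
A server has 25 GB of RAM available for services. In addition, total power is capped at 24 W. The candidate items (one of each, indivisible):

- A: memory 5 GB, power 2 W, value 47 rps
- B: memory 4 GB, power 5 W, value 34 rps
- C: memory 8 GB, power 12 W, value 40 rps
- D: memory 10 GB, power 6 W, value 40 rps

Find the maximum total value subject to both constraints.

Feasible sets respecting both limits:
- A+C+D: memory 23, power 20, value 127
- A+B+C: memory 17, power 19, value 121
- A+B+D: memory 19, power 13, value 121
Best: 127 rps.

127 rps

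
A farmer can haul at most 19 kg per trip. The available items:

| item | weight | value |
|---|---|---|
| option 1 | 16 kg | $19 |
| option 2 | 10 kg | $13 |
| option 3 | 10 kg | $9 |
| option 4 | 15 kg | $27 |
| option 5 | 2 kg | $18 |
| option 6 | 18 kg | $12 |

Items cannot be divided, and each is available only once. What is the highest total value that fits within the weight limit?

$45

This is a 0/1 knapsack; check combinations near the capacity.
- option 4+option 5: weight 15+2=17, value 27+18=45
- option 1+option 5: weight 16+2=18, value 19+18=37
- option 2+option 5: weight 10+2=12, value 13+18=31
- option 3+option 5: weight 10+2=12, value 9+18=27
Best: $45.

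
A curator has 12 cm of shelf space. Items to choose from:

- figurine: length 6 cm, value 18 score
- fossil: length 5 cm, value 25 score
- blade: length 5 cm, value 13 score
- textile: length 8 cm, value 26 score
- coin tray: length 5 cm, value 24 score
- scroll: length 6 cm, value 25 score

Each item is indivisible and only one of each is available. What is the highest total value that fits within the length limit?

50 score

This is a 0/1 knapsack; check combinations near the capacity.
- fossil+scroll: length 5+6=11, value 25+25=50
- fossil+coin tray: length 5+5=10, value 25+24=49
- coin tray+scroll: length 5+6=11, value 24+25=49
- figurine+fossil: length 6+5=11, value 18+25=43
Best: 50 score.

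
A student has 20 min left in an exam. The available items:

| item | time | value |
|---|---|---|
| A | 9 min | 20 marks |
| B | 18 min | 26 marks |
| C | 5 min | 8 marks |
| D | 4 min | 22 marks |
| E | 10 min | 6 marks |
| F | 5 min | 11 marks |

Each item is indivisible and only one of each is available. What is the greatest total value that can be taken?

Check high-value combinations within 20 min:
- A+D+F: time 9+4+5=18, value 20+22+11=53
- A+C+D: time 9+5+4=18, value 20+8+22=50
- A+D: time 9+4=13, value 20+22=42
- C+D+F: time 5+4+5=14, value 8+22+11=41
- A+C+F: time 9+5+5=19, value 20+8+11=39
Best: 53 marks.

53 marks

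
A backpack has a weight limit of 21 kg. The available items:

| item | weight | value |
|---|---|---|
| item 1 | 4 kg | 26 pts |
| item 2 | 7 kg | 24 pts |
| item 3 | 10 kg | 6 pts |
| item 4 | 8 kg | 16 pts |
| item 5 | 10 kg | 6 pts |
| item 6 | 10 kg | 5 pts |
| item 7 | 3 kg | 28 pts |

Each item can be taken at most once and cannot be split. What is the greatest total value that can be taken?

Check high-value combinations within 21 kg:
- item 1+item 2+item 7: weight 4+7+3=14, value 26+24+28=78
- item 1+item 4+item 7: weight 4+8+3=15, value 26+16+28=70
- item 2+item 4+item 7: weight 7+8+3=18, value 24+16+28=68
- item 1+item 2+item 4: weight 4+7+8=19, value 26+24+16=66
- item 1+item 3+item 7: weight 4+10+3=17, value 26+6+28=60
Best: 78 pts.

78 pts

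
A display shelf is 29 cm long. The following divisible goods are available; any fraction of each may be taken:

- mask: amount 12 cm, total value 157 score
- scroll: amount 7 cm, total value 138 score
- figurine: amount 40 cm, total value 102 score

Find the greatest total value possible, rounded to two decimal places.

320.50

Take in order of value per unit:
- scroll (138/7 per unit): all 7 → value 138, running total 138.00
- mask (157/12 per unit): all 12 → value 157, running total 295.00
- figurine (102/40 per unit): 10 of 40 → value 10×102/40 = 25.5000, running total 320.50
Total 320.50.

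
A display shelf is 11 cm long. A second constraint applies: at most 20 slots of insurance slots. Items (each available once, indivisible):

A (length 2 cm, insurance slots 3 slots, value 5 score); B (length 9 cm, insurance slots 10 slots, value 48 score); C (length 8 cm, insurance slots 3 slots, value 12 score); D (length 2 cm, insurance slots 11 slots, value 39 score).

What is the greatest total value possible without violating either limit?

Feasible sets respecting both limits:
- A+B: length 11, insurance slots 13, value 53
- C+D: length 10, insurance slots 14, value 51
- B: length 9, insurance slots 10, value 48
- A+D: length 4, insurance slots 14, value 44
Best: 53 score.

53 score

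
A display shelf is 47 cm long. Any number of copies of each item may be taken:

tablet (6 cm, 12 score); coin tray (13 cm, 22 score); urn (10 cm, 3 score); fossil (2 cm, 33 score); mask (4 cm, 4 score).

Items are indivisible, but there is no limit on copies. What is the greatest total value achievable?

759 score

Best value-per-unit is fossil at 33/2, and filling with it alone uses length 23×2=46. No mix of the others beats 23×33 = 759.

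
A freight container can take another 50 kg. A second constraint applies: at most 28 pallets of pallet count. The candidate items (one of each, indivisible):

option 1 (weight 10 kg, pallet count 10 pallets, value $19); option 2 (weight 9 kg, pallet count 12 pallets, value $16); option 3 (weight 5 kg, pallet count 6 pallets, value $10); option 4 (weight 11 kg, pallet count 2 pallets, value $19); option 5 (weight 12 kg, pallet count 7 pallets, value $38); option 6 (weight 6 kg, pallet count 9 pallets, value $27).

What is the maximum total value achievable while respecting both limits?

Feasible sets respecting both limits:
- option 1+option 4+option 5+option 6: weight 39, pallet count 28, value 103
- option 3+option 4+option 5+option 6: weight 34, pallet count 24, value 94
- option 1+option 3+option 4+option 5: weight 38, pallet count 25, value 86
Best: $103.

$103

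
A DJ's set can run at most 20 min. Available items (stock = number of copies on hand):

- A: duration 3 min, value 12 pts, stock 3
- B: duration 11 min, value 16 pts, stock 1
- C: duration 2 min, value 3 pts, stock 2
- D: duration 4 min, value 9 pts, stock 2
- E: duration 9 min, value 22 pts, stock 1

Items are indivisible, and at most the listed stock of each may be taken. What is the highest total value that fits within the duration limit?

Top feasible selections:
- 3×A + 1×C + 1×E: duration 20, value 61
- 3×A + 1×E: duration 18, value 58
- 3×A + 1×C + 2×D: duration 19, value 57
Best: 61 pts.

61 pts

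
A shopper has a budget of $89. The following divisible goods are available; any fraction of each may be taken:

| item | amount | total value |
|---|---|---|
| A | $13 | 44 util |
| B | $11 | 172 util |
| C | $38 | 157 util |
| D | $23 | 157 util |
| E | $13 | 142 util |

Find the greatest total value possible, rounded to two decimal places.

Take in order of value per unit:
- B (172/11 per unit): all 11 → value 172, running total 172.00
- E (142/13 per unit): all 13 → value 142, running total 314.00
- D (157/23 per unit): all 23 → value 157, running total 471.00
- C (157/38 per unit): all 38 → value 157, running total 628.00
- A (44/13 per unit): 4 of 13 → value 4×44/13 = 13.5385, running total 641.54
Total 641.54.

641.54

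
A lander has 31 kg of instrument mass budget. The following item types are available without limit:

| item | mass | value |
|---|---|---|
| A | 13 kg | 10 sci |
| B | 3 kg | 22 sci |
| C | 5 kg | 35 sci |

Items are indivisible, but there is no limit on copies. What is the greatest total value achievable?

Best value-per-unit is B at 22/3; filling with it alone gives 10×22 = 220.
Optimal mix: 7×B + 2×C → mass 31, value 224.

224 sci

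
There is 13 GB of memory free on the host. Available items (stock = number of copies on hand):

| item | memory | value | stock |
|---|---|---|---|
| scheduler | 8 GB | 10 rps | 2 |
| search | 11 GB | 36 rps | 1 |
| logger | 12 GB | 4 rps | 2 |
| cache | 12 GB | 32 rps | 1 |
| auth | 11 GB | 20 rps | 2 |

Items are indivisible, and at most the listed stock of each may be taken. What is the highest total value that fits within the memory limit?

Best selections within memory 13 and stock limits:
- 1×search: memory 11, value 36
- 1×cache: memory 12, value 32
- 1×auth: memory 11, value 20
- 1×scheduler: memory 8, value 10
Best: 36 rps.

36 rps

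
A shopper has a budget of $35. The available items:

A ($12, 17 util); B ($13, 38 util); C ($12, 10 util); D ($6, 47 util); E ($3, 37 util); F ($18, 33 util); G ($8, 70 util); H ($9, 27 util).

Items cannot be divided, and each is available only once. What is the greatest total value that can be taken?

192 util

Check high-value combinations within $35:
- B+D+E+G: cost 13+6+3+8=30, value 38+47+37+70=192
- D+E+F+G: cost 6+3+18+8=35, value 47+37+33+70=187
- D+E+G+H: cost 6+3+8+9=26, value 47+37+70+27=181
- B+E+G+H: cost 13+3+8+9=33, value 38+37+70+27=172
- A+D+E+G: cost 12+6+3+8=29, value 17+47+37+70=171
Best: 192 util.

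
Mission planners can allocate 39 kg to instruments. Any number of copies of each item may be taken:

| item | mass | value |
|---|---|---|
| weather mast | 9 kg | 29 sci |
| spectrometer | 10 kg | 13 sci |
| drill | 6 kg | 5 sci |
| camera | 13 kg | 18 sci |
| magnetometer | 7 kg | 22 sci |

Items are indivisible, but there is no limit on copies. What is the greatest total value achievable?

Best value-per-unit is weather mast at 29/9; filling with it alone gives 4×29 = 116.
Optimal mix: 2×weather mast + 3×magnetometer → mass 39, value 124.

124 sci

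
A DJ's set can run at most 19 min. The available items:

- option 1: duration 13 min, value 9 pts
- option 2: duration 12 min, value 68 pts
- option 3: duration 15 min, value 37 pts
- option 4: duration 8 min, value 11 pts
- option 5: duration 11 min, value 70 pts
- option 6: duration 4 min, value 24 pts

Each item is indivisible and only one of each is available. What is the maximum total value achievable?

94 pts

Check high-value combinations within 19 min:
- option 5+option 6: duration 11+4=15, value 70+24=94
- option 2+option 6: duration 12+4=16, value 68+24=92
- option 4+option 5: duration 8+11=19, value 11+70=81
Best: 94 pts.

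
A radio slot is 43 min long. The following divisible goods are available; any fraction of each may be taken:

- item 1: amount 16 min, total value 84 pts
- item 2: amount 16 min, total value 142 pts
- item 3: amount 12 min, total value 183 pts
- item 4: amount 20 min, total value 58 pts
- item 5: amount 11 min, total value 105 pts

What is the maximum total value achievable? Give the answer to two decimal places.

451.00

Take in order of value per unit:
- item 3 (183/12 per unit): all 12 → value 183, running total 183.00
- item 5 (105/11 per unit): all 11 → value 105, running total 288.00
- item 2 (142/16 per unit): all 16 → value 142, running total 430.00
- item 1 (84/16 per unit): 4 of 16 → value 4×84/16 = 21.0000, running total 451.00
Total 451.00.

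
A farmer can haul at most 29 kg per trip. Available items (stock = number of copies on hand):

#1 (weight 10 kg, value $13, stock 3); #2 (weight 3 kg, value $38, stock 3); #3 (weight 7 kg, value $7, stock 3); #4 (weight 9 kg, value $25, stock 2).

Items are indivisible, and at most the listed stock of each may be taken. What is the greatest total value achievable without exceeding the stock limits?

$164

Best selections within weight 29 and stock limits:
- 3×#2 + 2×#4: weight 27, value 164
- 1×#1 + 3×#2 + 1×#4: weight 28, value 152
- 3×#2 + 1×#3 + 1×#4: weight 25, value 146
- 2×#1 + 3×#2: weight 29, value 140
Best: $164.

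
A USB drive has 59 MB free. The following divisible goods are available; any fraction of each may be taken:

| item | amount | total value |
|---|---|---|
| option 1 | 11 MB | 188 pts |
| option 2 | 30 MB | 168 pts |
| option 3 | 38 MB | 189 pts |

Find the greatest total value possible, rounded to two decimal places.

Take in order of value per unit:
- option 1 (188/11 per unit): all 11 → value 188, running total 188.00
- option 2 (168/30 per unit): all 30 → value 168, running total 356.00
- option 3 (189/38 per unit): 18 of 38 → value 18×189/38 = 89.5263, running total 445.53
Total 445.53.

445.53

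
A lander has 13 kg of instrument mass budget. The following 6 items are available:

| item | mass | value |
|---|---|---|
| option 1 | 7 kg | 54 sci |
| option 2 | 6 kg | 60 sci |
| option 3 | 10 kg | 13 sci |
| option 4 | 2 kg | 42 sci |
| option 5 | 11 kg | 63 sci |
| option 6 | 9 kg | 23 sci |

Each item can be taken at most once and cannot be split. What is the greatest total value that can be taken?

Check high-value combinations within 13 kg:
- option 1+option 2: mass 7+6=13, value 54+60=114
- option 4+option 5: mass 2+11=13, value 42+63=105
- option 2+option 4: mass 6+2=8, value 60+42=102
- option 1+option 4: mass 7+2=9, value 54+42=96
Best: 114 sci.

114 sci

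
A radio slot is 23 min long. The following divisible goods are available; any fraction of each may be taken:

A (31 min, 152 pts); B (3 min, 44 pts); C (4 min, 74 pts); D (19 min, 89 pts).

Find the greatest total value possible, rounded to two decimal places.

196.45

Take in order of value per unit:
- C (74/4 per unit): all 4 → value 74, running total 74.00
- B (44/3 per unit): all 3 → value 44, running total 118.00
- A (152/31 per unit): 16 of 31 → value 16×152/31 = 78.4516, running total 196.45
Total 196.45.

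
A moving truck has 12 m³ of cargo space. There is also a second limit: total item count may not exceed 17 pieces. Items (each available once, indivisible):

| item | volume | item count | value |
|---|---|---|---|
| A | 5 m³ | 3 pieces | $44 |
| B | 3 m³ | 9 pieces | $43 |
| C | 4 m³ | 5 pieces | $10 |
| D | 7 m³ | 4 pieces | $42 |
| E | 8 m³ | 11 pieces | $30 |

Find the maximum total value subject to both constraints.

Feasible sets respecting both limits:
- A+B+C: volume 12, item count 17, value 97
- A+B: volume 8, item count 12, value 87
- A+D: volume 12, item count 7, value 86
- B+D: volume 10, item count 13, value 85
Best: $97.

$97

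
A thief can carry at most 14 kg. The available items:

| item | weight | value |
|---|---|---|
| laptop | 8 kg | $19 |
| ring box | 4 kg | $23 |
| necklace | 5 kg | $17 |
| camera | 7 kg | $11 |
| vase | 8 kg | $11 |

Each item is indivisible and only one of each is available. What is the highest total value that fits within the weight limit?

Check high-value combinations within 14 kg:
- laptop+ring box: weight 8+4=12, value 19+23=42
- ring box+necklace: weight 4+5=9, value 23+17=40
- laptop+necklace: weight 8+5=13, value 19+17=36
Best: $42.

$42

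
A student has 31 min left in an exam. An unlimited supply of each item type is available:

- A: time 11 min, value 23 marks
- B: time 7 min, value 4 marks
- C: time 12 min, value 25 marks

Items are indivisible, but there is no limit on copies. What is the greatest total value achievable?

Best value-per-unit is A at 23/11; filling with it alone gives 2×23 = 46.
Optimal mix: 1×B + 2×C → time 31, value 54.

54 marks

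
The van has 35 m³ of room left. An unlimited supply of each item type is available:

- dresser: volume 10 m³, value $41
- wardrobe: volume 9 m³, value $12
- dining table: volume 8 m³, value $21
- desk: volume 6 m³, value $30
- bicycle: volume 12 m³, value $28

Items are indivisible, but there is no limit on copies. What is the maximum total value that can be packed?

Best value-per-unit is desk at 30/6; filling with it alone gives 5×30 = 150.
Optimal mix: 1×dresser + 4×desk → volume 34, value 161.

$161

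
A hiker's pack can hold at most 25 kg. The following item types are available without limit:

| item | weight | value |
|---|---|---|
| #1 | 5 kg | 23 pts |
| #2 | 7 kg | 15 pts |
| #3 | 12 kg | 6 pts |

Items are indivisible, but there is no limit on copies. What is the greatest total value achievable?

115 pts

Best value-per-unit is #1 at 23/5, and filling with it alone uses weight 5×5=25. No mix of the others beats 5×23 = 115.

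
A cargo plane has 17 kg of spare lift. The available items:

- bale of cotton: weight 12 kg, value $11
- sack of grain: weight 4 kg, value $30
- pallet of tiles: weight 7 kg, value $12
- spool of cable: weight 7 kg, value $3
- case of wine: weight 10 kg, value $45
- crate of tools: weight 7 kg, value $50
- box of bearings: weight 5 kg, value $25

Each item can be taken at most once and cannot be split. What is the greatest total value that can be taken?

Check high-value combinations within 17 kg:
- sack of grain+crate of tools+box of bearings: weight 4+7+5=16, value 30+50+25=105
- case of wine+crate of tools: weight 10+7=17, value 45+50=95
- sack of grain+crate of tools: weight 4+7=11, value 30+50=80
- crate of tools+box of bearings: weight 7+5=12, value 50+25=75
- sack of grain+case of wine: weight 4+10=14, value 30+45=75
Best: $105.

$105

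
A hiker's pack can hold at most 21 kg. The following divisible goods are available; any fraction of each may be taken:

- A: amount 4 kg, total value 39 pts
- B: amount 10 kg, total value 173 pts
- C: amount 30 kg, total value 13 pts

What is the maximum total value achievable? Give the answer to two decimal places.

Take in order of value per unit:
- B (173/10 per unit): all 10 → value 173, running total 173.00
- A (39/4 per unit): all 4 → value 39, running total 212.00
- C (13/30 per unit): 7 of 30 → value 7×13/30 = 3.0333, running total 215.03
Total 215.03.

215.03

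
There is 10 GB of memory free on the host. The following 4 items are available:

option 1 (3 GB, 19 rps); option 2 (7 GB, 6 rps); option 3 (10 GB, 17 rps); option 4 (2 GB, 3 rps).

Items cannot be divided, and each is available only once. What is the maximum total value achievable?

25 rps

Check high-value combinations within 10 GB:
- option 1+option 2: memory 3+7=10, value 19+6=25
- option 1+option 4: memory 3+2=5, value 19+3=22
- option 1: memory 3, value 19
- option 3: memory 10, value 17
Best: 25 rps.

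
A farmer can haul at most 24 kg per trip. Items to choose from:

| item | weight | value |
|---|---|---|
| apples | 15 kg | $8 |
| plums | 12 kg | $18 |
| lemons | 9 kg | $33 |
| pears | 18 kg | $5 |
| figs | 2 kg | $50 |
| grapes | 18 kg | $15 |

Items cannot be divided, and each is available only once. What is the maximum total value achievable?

$101

Check high-value combinations within 24 kg:
- plums+lemons+figs: weight 12+9+2=23, value 18+33+50=101
- lemons+figs: weight 9+2=11, value 33+50=83
- plums+figs: weight 12+2=14, value 18+50=68
- figs+grapes: weight 2+18=20, value 50+15=65
- apples+figs: weight 15+2=17, value 8+50=58
Best: $101.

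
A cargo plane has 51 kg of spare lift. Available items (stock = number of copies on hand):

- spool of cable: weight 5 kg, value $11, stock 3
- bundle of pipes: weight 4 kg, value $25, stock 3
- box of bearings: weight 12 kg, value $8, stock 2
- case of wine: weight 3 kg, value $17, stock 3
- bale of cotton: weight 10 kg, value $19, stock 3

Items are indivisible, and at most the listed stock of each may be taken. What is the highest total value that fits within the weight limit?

Best selections within weight 51 and stock limits:
- 2×spool of cable + 3×bundle of pipes + 3×case of wine + 2×bale of cotton: weight 51, value 186
- 3×bundle of pipes + 3×case of wine + 3×bale of cotton: weight 51, value 183
- 3×spool of cable + 3×bundle of pipes + 3×case of wine + 1×bale of cotton: weight 46, value 178
- 1×spool of cable + 3×bundle of pipes + 3×case of wine + 2×bale of cotton: weight 46, value 175
Best: $186.

$186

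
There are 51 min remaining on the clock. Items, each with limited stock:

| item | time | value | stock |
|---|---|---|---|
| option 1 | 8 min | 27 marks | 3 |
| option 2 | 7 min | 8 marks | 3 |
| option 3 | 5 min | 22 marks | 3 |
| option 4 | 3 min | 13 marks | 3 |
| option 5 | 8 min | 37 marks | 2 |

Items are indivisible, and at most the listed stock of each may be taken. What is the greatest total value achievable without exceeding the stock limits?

211 marks

Top feasible selections:
- 2×option 1 + 2×option 3 + 3×option 4 + 2×option 5: time 51, value 211
- 2×option 1 + 3×option 3 + 1×option 4 + 2×option 5: time 50, value 207
Best: 211 marks.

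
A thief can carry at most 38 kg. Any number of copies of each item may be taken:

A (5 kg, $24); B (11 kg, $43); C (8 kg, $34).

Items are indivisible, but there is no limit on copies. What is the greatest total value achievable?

$178

Best value-per-unit is A at 24/5; filling with it alone gives 7×24 = 168.
Optimal mix: 6×A + 1×C → weight 38, value 178.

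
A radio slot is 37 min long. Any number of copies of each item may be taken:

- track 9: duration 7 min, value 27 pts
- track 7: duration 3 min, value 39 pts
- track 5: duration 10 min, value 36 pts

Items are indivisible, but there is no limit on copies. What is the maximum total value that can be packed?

Best value-per-unit is track 7 at 39/3, and filling with it alone uses duration 12×3=36. No mix of the others beats 12×39 = 468.

468 pts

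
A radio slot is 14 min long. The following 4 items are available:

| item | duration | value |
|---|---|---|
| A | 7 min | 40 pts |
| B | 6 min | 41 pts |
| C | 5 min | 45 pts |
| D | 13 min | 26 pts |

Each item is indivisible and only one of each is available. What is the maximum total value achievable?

86 pts

Check high-value combinations within 14 min:
- B+C: duration 6+5=11, value 41+45=86
- A+C: duration 7+5=12, value 40+45=85
- A+B: duration 7+6=13, value 40+41=81
- C: duration 5, value 45
- B: duration 6, value 41
Best: 86 pts.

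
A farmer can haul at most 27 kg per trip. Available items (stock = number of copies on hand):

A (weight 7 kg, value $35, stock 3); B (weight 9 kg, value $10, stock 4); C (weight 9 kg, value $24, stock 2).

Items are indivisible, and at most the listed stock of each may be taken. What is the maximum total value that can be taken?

Best selections within weight 27 and stock limits:
- 3×A: weight 21, value 105
- 2×A + 1×C: weight 23, value 94
- 1×A + 2×C: weight 25, value 83
- 2×A + 1×B: weight 23, value 80
Best: $105.

$105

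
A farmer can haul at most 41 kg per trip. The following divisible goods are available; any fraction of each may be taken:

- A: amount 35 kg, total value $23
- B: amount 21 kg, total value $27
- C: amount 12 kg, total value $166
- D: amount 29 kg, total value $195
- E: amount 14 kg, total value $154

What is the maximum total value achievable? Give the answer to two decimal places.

Take in order of value per unit:
- C (166/12 per unit): all 12 → value 166, running total 166.00
- E (154/14 per unit): all 14 → value 154, running total 320.00
- D (195/29 per unit): 15 of 29 → value 15×195/29 = 100.8621, running total 420.86
Total 420.86.

420.86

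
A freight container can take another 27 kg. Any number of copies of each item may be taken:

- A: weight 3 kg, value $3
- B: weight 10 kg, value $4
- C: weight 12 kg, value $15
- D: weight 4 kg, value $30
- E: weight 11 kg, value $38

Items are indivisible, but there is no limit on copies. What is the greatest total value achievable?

$183

Best value-per-unit is D at 30/4; filling with it alone gives 6×30 = 180.
Optimal mix: 1×A + 6×D → weight 27, value 183.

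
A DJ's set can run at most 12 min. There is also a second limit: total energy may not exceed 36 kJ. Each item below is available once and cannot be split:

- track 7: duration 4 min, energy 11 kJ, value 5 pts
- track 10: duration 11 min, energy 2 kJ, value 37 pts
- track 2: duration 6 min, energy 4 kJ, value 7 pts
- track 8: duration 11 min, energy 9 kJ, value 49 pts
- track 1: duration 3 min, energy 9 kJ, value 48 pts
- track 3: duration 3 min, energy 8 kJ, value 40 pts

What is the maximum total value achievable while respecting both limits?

Feasible sets respecting both limits:
- track 2+track 1+track 3: duration 12, energy 21, value 95
- track 7+track 1+track 3: duration 10, energy 28, value 93
- track 1+track 3: duration 6, energy 17, value 88
- track 2+track 1: duration 9, energy 13, value 55
Best: 95 pts.

95 pts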